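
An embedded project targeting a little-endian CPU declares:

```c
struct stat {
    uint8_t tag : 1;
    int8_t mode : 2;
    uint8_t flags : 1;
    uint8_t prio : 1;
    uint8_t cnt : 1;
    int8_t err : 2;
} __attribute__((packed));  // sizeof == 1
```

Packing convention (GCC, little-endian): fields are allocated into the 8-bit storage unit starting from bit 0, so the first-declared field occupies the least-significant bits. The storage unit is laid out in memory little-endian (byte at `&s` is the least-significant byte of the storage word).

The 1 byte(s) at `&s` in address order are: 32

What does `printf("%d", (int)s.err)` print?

[0]=0x32 (little-endian) → word 0x32
tag [0+:1] = (word>>0) & 0x1 = 0
mode [1+:2] = (word>>1) & 0x3 = 1
flags [3+:1] = (word>>3) & 0x1 = 0
prio [4+:1] = (word>>4) & 0x1 = 1
cnt [5+:1] = (word>>5) & 0x1 = 1
err [6+:2] = (word>>6) & 0x3 = 0  ←
err signed 2b, MSB=0: value = 0

0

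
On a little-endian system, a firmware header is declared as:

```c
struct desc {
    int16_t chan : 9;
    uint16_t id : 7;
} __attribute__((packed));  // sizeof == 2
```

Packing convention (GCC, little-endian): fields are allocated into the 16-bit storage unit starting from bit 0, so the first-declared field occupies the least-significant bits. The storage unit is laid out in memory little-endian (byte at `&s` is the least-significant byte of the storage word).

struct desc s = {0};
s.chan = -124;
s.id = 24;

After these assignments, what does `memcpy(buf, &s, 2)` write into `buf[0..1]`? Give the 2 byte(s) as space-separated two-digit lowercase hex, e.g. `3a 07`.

[0+:9] chan=-124 & 0x1ff = 0x184; word=0x0184
[9+:7] id=24 & 0x7f = 0x18; word=0x3184
word = 0x3184 → little-endian bytes:
  [0]=0x84  [1]=0x31

84 31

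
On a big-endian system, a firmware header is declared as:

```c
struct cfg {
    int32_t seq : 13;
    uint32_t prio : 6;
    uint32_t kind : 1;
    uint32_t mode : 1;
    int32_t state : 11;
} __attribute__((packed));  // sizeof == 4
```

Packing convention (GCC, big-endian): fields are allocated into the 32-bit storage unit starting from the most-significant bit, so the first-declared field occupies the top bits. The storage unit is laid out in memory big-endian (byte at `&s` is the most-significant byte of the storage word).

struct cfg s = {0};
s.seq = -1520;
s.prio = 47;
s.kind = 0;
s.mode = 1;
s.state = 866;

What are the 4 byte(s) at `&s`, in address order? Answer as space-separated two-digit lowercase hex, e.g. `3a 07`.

d0 85 eb 62

seq (13b) val=-1520 bits=0x1a10 at bit 19: 0xd0800000
prio (6b) val=47 bits=0x2f at bit 13: 0xd085e000
kind (1b) val=0 bits=0x0 at bit 12: 0xd085e000
mode (1b) val=1 bits=0x1 at bit 11: 0xd085e800
state (11b) val=866 bits=0x362 at bit 0: 0xd085eb62
word = 0xd085eb62 → big-endian bytes:
  [0]=0xd0  [1]=0x85  [2]=0xeb  [3]=0x62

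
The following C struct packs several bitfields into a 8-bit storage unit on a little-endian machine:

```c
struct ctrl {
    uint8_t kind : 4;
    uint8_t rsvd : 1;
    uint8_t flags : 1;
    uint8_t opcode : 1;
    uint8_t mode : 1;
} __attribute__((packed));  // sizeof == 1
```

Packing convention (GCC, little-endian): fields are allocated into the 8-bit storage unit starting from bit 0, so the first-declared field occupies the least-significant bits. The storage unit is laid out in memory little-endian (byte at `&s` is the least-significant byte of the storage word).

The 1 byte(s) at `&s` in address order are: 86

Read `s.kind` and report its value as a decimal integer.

6

[0]=0x86 (little-endian) → word 0x86
kind [0+:4] = (word>>0) & 0xf = 6  ←
rsvd [4+:1] = (word>>4) & 0x1 = 0
flags [5+:1] = (word>>5) & 0x1 = 0
opcode [6+:1] = (word>>6) & 0x1 = 0
mode [7+:1] = (word>>7) & 0x1 = 1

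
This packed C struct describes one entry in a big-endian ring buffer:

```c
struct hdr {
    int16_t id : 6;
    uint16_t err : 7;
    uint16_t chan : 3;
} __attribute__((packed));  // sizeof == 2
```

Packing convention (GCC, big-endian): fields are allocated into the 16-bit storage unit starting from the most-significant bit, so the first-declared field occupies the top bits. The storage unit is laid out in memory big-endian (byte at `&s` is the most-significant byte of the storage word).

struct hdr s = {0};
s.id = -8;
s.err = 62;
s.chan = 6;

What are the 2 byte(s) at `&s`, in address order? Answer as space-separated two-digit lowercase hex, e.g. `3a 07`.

e1 f6

id:6 = -8 → 0x38 << 10 → word 0xe000
err:7 = 62 → 0x3e << 3 → word 0xe1f0
chan:3 = 6 → 0x6 << 0 → word 0xe1f6
word = 0xe1f6 → big-endian bytes:
  [0]=0xe1  [1]=0xf6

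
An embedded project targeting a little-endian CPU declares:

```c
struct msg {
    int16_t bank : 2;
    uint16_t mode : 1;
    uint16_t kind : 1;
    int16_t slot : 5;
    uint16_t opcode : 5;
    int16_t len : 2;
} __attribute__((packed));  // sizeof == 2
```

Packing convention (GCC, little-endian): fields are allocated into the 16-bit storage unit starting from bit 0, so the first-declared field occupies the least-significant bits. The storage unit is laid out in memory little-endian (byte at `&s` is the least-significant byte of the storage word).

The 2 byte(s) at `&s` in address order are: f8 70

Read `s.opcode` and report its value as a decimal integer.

[0]=0xf8 [1]=0x70 (little-endian) → word 0x70f8
bank:2 @ bit 0 → (0x70f8>>0)&0x3 = 0x0
mode:1 @ bit 2 → (0x70f8>>2)&0x1 = 0x0
kind:1 @ bit 3 → (0x70f8>>3)&0x1 = 0x1
slot:5 @ bit 4 → (0x70f8>>4)&0x1f = 0xf
opcode:5 @ bit 9 → (0x70f8>>9)&0x1f = 0x18  ←
len:2 @ bit 14 → (0x70f8>>14)&0x3 = 0x1

24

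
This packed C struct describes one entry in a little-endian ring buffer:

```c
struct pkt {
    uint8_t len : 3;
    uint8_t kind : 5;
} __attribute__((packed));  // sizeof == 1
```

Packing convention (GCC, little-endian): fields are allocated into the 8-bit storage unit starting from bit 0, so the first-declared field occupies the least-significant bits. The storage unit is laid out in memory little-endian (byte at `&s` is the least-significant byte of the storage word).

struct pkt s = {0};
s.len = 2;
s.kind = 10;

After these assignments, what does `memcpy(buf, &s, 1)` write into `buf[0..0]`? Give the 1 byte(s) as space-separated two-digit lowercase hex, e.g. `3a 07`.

52

len:3 = 2 → 0x2 << 0 → word 0x02
kind:5 = 10 → 0xa << 3 → word 0x52
word = 0x52 → little-endian bytes:
  [0]=0x52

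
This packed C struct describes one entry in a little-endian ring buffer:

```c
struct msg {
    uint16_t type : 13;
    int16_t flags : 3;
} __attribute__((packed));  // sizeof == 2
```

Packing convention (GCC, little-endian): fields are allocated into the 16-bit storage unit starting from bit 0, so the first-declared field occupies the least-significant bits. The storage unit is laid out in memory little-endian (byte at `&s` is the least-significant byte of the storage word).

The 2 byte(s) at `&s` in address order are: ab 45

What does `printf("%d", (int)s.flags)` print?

2

[0]=0xab [1]=0x45 (little-endian) → word 0x45ab
type [0+:13] = (word>>0) & 0x1fff = 1451
flags [13+:3] = (word>>13) & 0x7 = 2  ←
flags signed 3b, MSB=0: value = 2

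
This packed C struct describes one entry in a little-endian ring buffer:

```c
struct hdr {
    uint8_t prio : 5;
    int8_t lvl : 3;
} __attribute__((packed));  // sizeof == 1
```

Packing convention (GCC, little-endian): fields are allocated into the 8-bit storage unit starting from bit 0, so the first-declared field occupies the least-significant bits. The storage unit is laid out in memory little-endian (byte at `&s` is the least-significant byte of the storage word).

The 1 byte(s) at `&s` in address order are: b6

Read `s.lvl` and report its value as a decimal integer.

-3

[0]=0xb6 (little-endian) → word 0xb6
prio:5 @ bit 0 → (0xb6>>0)&0x1f = 0x16
lvl:3 @ bit 5 → (0xb6>>5)&0x7 = 0x5  ←
lvl signed 3b, MSB=1: 5 - 8 = -3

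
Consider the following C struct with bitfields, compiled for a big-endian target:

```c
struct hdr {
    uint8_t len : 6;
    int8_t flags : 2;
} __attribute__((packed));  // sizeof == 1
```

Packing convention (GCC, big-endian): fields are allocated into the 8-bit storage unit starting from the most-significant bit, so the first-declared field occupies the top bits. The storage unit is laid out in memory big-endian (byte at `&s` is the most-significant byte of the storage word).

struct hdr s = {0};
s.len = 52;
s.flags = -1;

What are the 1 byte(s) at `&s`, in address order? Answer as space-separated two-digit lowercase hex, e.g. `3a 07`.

[2+:6] len=52 & 0x3f = 0x34; word=0xd0
[0+:2] flags=-1 & 0x3 = 0x3; word=0xd3
word = 0xd3 → big-endian bytes:
  [0]=0xd3

d3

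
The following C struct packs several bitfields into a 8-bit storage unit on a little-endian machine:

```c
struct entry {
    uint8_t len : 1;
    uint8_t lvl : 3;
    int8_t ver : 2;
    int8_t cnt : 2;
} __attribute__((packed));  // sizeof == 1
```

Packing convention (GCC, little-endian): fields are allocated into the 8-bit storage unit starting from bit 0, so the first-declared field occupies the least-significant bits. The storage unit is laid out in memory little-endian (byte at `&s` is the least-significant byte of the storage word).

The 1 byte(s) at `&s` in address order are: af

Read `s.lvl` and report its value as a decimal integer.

7

[0]=0xaf (little-endian) → word 0xaf
len [0+:1] = (word>>0) & 0x1 = 1
lvl [1+:3] = (word>>1) & 0x7 = 7  ←
ver [4+:2] = (word>>4) & 0x3 = 2
cnt [6+:2] = (word>>6) & 0x3 = 2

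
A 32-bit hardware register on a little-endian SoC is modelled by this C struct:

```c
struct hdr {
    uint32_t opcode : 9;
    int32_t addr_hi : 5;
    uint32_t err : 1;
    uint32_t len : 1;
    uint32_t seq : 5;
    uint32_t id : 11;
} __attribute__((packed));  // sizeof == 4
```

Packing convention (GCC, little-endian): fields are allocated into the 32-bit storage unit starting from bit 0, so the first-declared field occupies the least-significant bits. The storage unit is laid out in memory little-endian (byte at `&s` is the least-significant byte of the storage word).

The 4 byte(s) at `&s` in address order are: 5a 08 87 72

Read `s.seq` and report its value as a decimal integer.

[0]=0x5a [1]=0x08 [2]=0x87 [3]=0x72 (little-endian) → word 0x7287085a
opcode [0+:9] = (word>>0) & 0x1ff = 90
addr_hi [9+:5] = (word>>9) & 0x1f = 4
err [14+:1] = (word>>14) & 0x1 = 0
len [15+:1] = (word>>15) & 0x1 = 0
seq [16+:5] = (word>>16) & 0x1f = 7  ←
id [21+:11] = (word>>21) & 0x7ff = 916

7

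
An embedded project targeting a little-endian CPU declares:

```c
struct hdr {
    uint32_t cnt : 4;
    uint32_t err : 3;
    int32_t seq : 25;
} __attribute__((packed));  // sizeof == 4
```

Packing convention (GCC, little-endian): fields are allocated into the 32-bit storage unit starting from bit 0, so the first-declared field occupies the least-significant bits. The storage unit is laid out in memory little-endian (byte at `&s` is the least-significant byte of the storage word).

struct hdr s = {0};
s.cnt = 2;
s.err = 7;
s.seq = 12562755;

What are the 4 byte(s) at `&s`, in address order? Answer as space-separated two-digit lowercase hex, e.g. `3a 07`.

f2 a1 d8 5f

cnt (4b) val=2 bits=0x2 at bit 0: 0x00000002
err (3b) val=7 bits=0x7 at bit 4: 0x00000072
seq (25b) val=12562755 bits=0xbfb143 at bit 7: 0x5fd8a1f2
word = 0x5fd8a1f2 → little-endian bytes:
  [0]=0xf2  [1]=0xa1  [2]=0xd8  [3]=0x5f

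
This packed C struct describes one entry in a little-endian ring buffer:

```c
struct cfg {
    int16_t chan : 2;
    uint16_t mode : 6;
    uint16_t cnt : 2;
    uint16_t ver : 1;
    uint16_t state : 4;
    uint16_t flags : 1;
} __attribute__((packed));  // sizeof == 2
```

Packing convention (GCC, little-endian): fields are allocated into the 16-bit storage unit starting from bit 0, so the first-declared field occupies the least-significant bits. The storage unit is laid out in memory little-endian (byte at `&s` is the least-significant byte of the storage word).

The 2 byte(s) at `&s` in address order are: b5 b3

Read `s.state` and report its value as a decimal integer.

[0]=0xb5 [1]=0xb3 (little-endian) → word 0xb3b5
chan:2 @ bit 0 → (0xb3b5>>0)&0x3 = 0x1
mode:6 @ bit 2 → (0xb3b5>>2)&0x3f = 0x2d
cnt:2 @ bit 8 → (0xb3b5>>8)&0x3 = 0x3
ver:1 @ bit 10 → (0xb3b5>>10)&0x1 = 0x0
state:4 @ bit 11 → (0xb3b5>>11)&0xf = 0x6  ←
flags:1 @ bit 15 → (0xb3b5>>15)&0x1 = 0x1

6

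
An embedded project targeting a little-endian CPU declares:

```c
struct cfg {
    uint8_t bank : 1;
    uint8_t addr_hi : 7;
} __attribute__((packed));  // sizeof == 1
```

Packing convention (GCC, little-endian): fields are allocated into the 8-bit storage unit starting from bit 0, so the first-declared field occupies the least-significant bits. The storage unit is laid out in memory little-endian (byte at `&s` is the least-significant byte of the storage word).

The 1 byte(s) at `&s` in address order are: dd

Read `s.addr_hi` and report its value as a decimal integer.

[0]=0xdd (little-endian) → word 0xdd
bank [0+:1] = (word>>0) & 0x1 = 1
addr_hi [1+:7] = (word>>1) & 0x7f = 110  ←

110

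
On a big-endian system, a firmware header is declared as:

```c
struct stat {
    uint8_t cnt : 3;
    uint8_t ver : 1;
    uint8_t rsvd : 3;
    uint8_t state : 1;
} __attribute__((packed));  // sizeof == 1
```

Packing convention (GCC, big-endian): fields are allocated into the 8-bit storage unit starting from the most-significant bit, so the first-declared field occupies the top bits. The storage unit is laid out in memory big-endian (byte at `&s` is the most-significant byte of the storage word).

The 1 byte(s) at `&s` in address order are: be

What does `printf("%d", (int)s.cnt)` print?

5

[0]=0xbe (big-endian) → word 0xbe
cnt:3 @ bit 5 → (0xbe>>5)&0x7 = 0x5  ←
ver:1 @ bit 4 → (0xbe>>4)&0x1 = 0x1
rsvd:3 @ bit 1 → (0xbe>>1)&0x7 = 0x7
state:1 @ bit 0 → (0xbe>>0)&0x1 = 0x0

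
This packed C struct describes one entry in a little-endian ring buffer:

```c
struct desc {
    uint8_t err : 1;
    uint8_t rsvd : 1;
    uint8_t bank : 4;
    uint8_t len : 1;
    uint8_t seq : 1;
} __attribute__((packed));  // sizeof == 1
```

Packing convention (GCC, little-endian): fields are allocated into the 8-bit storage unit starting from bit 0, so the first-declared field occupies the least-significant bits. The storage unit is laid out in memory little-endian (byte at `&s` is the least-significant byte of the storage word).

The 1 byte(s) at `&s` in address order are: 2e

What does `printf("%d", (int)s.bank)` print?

11

[0]=0x2e (little-endian) → word 0x2e
err:1 @ bit 0 → (0x2e>>0)&0x1 = 0x0
rsvd:1 @ bit 1 → (0x2e>>1)&0x1 = 0x1
bank:4 @ bit 2 → (0x2e>>2)&0xf = 0xb  ←
len:1 @ bit 6 → (0x2e>>6)&0x1 = 0x0
seq:1 @ bit 7 → (0x2e>>7)&0x1 = 0x0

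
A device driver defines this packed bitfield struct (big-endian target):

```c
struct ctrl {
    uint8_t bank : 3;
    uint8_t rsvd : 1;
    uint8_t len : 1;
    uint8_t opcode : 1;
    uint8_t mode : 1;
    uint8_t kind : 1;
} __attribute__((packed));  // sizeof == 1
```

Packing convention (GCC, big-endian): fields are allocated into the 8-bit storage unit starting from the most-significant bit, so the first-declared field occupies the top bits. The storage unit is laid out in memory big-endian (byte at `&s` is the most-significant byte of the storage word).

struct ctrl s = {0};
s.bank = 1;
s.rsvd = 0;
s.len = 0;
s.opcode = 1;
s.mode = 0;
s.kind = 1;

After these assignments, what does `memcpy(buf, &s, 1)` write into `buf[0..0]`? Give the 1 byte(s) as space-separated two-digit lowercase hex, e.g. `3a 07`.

25

bank (3b) val=1 bits=0x1 at bit 5: 0x20
rsvd (1b) val=0 bits=0x0 at bit 4: 0x20
len (1b) val=0 bits=0x0 at bit 3: 0x20
opcode (1b) val=1 bits=0x1 at bit 2: 0x24
mode (1b) val=0 bits=0x0 at bit 1: 0x24
kind (1b) val=1 bits=0x1 at bit 0: 0x25
word = 0x25 → big-endian bytes:
  [0]=0x25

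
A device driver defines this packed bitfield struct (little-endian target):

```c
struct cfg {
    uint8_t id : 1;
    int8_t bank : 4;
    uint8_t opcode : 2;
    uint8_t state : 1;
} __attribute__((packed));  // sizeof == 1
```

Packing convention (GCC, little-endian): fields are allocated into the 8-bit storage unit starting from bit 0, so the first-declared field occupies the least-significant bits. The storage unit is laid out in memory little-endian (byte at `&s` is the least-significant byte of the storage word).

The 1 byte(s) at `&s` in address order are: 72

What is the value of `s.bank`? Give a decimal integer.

-7

[0]=0x72 (little-endian) → word 0x72
id:1 @ bit 0 → (0x72>>0)&0x1 = 0x0
bank:4 @ bit 1 → (0x72>>1)&0xf = 0x9  ←
opcode:2 @ bit 5 → (0x72>>5)&0x3 = 0x3
state:1 @ bit 7 → (0x72>>7)&0x1 = 0x0
bank signed 4b, MSB=1: 9 - 16 = -7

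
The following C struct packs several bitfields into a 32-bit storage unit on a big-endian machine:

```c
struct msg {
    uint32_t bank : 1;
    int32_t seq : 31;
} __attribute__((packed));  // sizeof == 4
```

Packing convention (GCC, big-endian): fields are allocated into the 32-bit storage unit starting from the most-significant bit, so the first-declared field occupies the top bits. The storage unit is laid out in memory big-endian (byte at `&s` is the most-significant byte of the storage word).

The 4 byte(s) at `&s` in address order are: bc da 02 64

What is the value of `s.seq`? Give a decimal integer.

1020920420

[0]=0xbc [1]=0xda [2]=0x02 [3]=0x64 (big-endian) → word 0xbcda0264
bank:1 @ bit 31 → (0xbcda0264>>31)&0x1 = 0x1
seq:31 @ bit 0 → (0xbcda0264>>0)&0x7fffffff = 0x3cda0264  ←
seq signed 31b, MSB=0: value = 1020920420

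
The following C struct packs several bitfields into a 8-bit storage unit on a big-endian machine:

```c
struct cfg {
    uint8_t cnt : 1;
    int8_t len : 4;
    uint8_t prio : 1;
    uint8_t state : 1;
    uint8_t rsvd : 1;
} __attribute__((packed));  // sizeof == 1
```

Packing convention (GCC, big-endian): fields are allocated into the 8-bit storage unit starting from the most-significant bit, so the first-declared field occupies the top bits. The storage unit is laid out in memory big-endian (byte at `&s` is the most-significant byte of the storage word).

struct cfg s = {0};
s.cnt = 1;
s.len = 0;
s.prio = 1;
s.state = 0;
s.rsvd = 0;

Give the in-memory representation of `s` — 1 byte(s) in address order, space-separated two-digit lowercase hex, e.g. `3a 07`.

84

cnt (1b) val=1 bits=0x1 at bit 7: 0x80
len (4b) val=0 bits=0x0 at bit 3: 0x80
prio (1b) val=1 bits=0x1 at bit 2: 0x84
state (1b) val=0 bits=0x0 at bit 1: 0x84
rsvd (1b) val=0 bits=0x0 at bit 0: 0x84
word = 0x84 → big-endian bytes:
  [0]=0x84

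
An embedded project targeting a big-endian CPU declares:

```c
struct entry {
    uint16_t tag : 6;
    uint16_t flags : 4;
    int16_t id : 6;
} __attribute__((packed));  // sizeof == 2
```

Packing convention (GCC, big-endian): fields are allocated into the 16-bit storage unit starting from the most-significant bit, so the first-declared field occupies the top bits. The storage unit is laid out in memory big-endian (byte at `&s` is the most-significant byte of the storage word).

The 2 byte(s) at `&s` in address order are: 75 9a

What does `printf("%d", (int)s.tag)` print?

[0]=0x75 [1]=0x9a (big-endian) → word 0x759a
tag [10+:6] = (word>>10) & 0x3f = 29  ←
flags [6+:4] = (word>>6) & 0xf = 6
id [0+:6] = (word>>0) & 0x3f = 26

29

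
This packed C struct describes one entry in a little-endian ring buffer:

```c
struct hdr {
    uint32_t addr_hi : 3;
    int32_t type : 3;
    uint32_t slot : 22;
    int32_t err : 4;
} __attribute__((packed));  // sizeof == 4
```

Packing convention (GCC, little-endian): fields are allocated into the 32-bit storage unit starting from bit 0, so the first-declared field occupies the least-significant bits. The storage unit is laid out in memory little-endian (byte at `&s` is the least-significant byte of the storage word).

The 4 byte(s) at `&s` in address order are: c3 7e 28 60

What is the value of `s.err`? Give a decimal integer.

6

[0]=0xc3 [1]=0x7e [2]=0x28 [3]=0x60 (little-endian) → word 0x60287ec3
addr_hi:3 @ bit 0 → (0x60287ec3>>0)&0x7 = 0x3
type:3 @ bit 3 → (0x60287ec3>>3)&0x7 = 0x0
slot:22 @ bit 6 → (0x60287ec3>>6)&0x3fffff = 0xa1fb
err:4 @ bit 28 → (0x60287ec3>>28)&0xf = 0x6  ←
err signed 4b, MSB=0: value = 6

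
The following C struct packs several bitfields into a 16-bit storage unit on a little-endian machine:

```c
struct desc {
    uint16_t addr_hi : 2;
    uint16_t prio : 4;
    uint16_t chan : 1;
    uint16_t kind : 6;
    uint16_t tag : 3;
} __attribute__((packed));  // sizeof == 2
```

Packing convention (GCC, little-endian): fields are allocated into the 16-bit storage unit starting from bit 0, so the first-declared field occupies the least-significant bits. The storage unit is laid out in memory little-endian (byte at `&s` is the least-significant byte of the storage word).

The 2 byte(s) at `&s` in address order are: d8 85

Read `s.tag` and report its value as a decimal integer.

4

[0]=0xd8 [1]=0x85 (little-endian) → word 0x85d8
addr_hi:2 @ bit 0 → (0x85d8>>0)&0x3 = 0x0
prio:4 @ bit 2 → (0x85d8>>2)&0xf = 0x6
chan:1 @ bit 6 → (0x85d8>>6)&0x1 = 0x1
kind:6 @ bit 7 → (0x85d8>>7)&0x3f = 0xb
tag:3 @ bit 13 → (0x85d8>>13)&0x7 = 0x4  ←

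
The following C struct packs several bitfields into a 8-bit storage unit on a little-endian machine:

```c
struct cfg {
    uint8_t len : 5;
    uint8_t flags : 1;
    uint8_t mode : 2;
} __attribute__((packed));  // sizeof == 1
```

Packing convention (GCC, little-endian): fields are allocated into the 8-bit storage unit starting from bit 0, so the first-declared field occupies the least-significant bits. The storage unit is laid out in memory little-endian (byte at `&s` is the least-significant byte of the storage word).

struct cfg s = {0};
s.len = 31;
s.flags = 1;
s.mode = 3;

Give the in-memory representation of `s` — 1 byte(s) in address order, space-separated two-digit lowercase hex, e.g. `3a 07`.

ff

[0+:5] len=31 & 0x1f = 0x1f; word=0x1f
[5+:1] flags=1 & 0x1 = 0x1; word=0x3f
[6+:2] mode=3 & 0x3 = 0x3; word=0xff
word = 0xff → little-endian bytes:
  [0]=0xff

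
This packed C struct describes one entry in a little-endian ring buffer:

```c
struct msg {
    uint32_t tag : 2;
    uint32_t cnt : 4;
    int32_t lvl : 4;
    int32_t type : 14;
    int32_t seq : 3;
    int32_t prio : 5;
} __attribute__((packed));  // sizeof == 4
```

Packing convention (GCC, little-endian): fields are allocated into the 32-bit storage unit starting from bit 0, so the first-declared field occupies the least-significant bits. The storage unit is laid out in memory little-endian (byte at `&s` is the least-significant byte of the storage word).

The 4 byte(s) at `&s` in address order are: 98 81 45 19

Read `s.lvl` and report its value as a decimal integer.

[0]=0x98 [1]=0x81 [2]=0x45 [3]=0x19 (little-endian) → word 0x19458198
tag:2 @ bit 0 → (0x19458198>>0)&0x3 = 0x0
cnt:4 @ bit 2 → (0x19458198>>2)&0xf = 0x6
lvl:4 @ bit 6 → (0x19458198>>6)&0xf = 0x6  ←
type:14 @ bit 10 → (0x19458198>>10)&0x3fff = 0x1160
seq:3 @ bit 24 → (0x19458198>>24)&0x7 = 0x1
prio:5 @ bit 27 → (0x19458198>>27)&0x1f = 0x3
lvl signed 4b, MSB=0: value = 6

6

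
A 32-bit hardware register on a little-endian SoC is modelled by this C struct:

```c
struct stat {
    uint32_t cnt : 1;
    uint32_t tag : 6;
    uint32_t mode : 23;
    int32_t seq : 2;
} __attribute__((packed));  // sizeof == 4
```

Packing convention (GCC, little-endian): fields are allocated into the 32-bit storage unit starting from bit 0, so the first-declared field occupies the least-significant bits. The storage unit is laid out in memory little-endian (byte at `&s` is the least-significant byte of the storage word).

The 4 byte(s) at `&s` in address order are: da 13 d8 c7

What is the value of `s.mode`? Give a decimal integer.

[0]=0xda [1]=0x13 [2]=0xd8 [3]=0xc7 (little-endian) → word 0xc7d813da
cnt:1 @ bit 0 → (0xc7d813da>>0)&0x1 = 0x0
tag:6 @ bit 1 → (0xc7d813da>>1)&0x3f = 0x2d
mode:23 @ bit 7 → (0xc7d813da>>7)&0x7fffff = 0xfb027  ←
seq:2 @ bit 30 → (0xc7d813da>>30)&0x3 = 0x3

1028135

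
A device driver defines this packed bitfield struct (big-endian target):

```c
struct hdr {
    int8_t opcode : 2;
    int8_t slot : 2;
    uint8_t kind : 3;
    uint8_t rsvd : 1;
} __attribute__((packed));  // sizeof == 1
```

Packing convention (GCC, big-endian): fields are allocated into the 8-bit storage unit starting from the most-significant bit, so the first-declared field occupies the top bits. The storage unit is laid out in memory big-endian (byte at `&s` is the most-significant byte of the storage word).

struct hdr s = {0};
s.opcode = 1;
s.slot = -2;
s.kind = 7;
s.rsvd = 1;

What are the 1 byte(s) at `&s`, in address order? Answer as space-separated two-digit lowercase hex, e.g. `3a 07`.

6f

opcode (2b) val=1 bits=0x1 at bit 6: 0x40
slot (2b) val=-2 bits=0x2 at bit 4: 0x60
kind (3b) val=7 bits=0x7 at bit 1: 0x6e
rsvd (1b) val=1 bits=0x1 at bit 0: 0x6f
word = 0x6f → big-endian bytes:
  [0]=0x6f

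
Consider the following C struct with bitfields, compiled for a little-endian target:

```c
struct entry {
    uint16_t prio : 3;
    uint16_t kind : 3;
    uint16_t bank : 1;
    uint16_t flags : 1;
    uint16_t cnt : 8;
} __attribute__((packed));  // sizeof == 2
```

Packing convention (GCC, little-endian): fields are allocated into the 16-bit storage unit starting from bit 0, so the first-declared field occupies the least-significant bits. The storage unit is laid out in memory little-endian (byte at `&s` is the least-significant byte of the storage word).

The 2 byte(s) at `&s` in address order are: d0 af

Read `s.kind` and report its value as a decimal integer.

[0]=0xd0 [1]=0xaf (little-endian) → word 0xafd0
prio:3 @ bit 0 → (0xafd0>>0)&0x7 = 0x0
kind:3 @ bit 3 → (0xafd0>>3)&0x7 = 0x2  ←
bank:1 @ bit 6 → (0xafd0>>6)&0x1 = 0x1
flags:1 @ bit 7 → (0xafd0>>7)&0x1 = 0x1
cnt:8 @ bit 8 → (0xafd0>>8)&0xff = 0xaf

2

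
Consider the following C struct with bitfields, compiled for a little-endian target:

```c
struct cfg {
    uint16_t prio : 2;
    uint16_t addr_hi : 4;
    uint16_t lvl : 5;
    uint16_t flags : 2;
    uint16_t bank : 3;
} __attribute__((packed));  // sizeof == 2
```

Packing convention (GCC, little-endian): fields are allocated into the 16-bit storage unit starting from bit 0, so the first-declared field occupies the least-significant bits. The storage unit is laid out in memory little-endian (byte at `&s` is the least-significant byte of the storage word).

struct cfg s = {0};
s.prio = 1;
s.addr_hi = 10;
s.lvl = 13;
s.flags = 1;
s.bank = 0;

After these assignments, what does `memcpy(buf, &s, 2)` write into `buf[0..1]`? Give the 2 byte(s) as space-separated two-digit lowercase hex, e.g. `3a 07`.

[0+:2] prio=1 & 0x3 = 0x1; word=0x0001
[2+:4] addr_hi=10 & 0xf = 0xa; word=0x0029
[6+:5] lvl=13 & 0x1f = 0xd; word=0x0369
[11+:2] flags=1 & 0x3 = 0x1; word=0x0b69
[13+:3] bank=0 & 0x7 = 0x0; word=0x0b69
word = 0x0b69 → little-endian bytes:
  [0]=0x69  [1]=0x0b

69 0b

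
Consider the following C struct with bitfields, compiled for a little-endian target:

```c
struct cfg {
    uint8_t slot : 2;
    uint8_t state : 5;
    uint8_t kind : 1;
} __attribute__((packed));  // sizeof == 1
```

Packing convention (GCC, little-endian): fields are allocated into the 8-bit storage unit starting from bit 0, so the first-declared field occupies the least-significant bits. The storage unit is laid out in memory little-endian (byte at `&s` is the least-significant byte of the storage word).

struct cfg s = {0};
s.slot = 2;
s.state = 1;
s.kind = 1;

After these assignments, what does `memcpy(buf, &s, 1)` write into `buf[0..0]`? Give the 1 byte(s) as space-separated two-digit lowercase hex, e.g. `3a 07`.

slot (2b) val=2 bits=0x2 at bit 0: 0x02
state (5b) val=1 bits=0x1 at bit 2: 0x06
kind (1b) val=1 bits=0x1 at bit 7: 0x86
word = 0x86 → little-endian bytes:
  [0]=0x86

86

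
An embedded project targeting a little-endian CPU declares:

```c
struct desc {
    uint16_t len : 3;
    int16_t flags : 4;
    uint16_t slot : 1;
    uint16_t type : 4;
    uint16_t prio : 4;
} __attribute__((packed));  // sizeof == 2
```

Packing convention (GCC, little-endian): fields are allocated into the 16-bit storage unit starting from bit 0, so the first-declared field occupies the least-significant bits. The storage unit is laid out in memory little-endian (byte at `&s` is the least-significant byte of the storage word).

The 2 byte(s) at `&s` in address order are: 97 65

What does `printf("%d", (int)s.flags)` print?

[0]=0x97 [1]=0x65 (little-endian) → word 0x6597
len:3 @ bit 0 → (0x6597>>0)&0x7 = 0x7
flags:4 @ bit 3 → (0x6597>>3)&0xf = 0x2  ←
slot:1 @ bit 7 → (0x6597>>7)&0x1 = 0x1
type:4 @ bit 8 → (0x6597>>8)&0xf = 0x5
prio:4 @ bit 12 → (0x6597>>12)&0xf = 0x6
flags signed 4b, MSB=0: value = 2

2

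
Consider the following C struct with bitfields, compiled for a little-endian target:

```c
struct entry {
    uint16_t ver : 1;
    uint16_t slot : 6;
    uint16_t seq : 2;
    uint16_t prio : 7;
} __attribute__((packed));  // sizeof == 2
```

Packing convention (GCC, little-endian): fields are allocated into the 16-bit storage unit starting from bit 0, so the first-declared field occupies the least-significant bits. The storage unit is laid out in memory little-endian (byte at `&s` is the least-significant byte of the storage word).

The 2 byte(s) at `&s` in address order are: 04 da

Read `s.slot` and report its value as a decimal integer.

[0]=0x04 [1]=0xda (little-endian) → word 0xda04
ver [0+:1] = (word>>0) & 0x1 = 0
slot [1+:6] = (word>>1) & 0x3f = 2  ←
seq [7+:2] = (word>>7) & 0x3 = 0
prio [9+:7] = (word>>9) & 0x7f = 109

2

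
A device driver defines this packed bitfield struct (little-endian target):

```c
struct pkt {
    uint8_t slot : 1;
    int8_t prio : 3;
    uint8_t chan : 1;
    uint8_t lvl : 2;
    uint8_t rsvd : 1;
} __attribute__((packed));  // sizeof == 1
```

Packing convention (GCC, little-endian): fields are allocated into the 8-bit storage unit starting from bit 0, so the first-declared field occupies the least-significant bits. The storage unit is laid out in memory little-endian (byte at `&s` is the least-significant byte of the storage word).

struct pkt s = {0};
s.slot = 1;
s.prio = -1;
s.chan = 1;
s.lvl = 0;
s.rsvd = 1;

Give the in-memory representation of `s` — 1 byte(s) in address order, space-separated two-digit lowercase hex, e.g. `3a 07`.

9f

slot:1 = 1 → 0x1 << 0 → word 0x01
prio:3 = -1 → 0x7 << 1 → word 0x0f
chan:1 = 1 → 0x1 << 4 → word 0x1f
lvl:2 = 0 → 0x0 << 5 → word 0x1f
rsvd:1 = 1 → 0x1 << 7 → word 0x9f
word = 0x9f → little-endian bytes:
  [0]=0x9f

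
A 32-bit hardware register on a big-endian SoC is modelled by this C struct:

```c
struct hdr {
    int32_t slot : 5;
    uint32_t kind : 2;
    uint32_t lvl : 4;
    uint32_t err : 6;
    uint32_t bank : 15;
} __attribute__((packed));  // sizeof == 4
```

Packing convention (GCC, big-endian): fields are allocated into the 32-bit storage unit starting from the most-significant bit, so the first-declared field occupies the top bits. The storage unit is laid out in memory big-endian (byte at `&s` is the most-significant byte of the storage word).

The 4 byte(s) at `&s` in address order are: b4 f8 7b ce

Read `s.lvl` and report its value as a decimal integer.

[0]=0xb4 [1]=0xf8 [2]=0x7b [3]=0xce (big-endian) → word 0xb4f87bce
slot:5 @ bit 27 → (0xb4f87bce>>27)&0x1f = 0x16
kind:2 @ bit 25 → (0xb4f87bce>>25)&0x3 = 0x2
lvl:4 @ bit 21 → (0xb4f87bce>>21)&0xf = 0x7  ←
err:6 @ bit 15 → (0xb4f87bce>>15)&0x3f = 0x30
bank:15 @ bit 0 → (0xb4f87bce>>0)&0x7fff = 0x7bce

7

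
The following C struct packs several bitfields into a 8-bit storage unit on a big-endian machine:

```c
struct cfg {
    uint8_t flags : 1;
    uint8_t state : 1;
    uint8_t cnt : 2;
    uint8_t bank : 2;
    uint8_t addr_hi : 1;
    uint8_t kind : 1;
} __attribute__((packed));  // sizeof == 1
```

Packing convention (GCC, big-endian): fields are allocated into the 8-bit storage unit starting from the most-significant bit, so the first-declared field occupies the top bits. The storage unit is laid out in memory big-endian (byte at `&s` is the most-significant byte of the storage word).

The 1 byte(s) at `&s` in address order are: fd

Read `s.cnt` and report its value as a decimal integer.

[0]=0xfd (big-endian) → word 0xfd
flags [7+:1] = (word>>7) & 0x1 = 1
state [6+:1] = (word>>6) & 0x1 = 1
cnt [4+:2] = (word>>4) & 0x3 = 3  ←
bank [2+:2] = (word>>2) & 0x3 = 3
addr_hi [1+:1] = (word>>1) & 0x1 = 0
kind [0+:1] = (word>>0) & 0x1 = 1

3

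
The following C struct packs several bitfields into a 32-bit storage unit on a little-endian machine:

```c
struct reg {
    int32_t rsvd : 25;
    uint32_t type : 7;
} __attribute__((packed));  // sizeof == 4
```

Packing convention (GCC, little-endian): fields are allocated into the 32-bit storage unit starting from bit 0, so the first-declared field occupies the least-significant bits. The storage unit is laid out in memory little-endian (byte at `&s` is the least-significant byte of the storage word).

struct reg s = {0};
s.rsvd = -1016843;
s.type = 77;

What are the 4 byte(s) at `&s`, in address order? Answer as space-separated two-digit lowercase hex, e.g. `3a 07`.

[0+:25] rsvd=-1016843 & 0x1ffffff = 0x1f07bf5; word=0x01f07bf5
[25+:7] type=77 & 0x7f = 0x4d; word=0x9bf07bf5
word = 0x9bf07bf5 → little-endian bytes:
  [0]=0xf5  [1]=0x7b  [2]=0xf0  [3]=0x9b

f5 7b f0 9b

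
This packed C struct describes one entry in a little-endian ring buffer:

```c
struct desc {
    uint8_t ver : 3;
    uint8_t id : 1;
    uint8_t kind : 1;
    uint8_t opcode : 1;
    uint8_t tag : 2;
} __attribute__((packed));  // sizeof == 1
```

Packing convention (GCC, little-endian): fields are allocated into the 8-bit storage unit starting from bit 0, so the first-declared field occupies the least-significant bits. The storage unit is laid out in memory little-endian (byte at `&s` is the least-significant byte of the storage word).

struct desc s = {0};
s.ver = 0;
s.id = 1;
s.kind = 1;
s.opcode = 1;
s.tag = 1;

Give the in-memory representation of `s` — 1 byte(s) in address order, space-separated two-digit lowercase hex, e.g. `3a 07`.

78

ver:3 = 0 → 0x0 << 0 → word 0x00
id:1 = 1 → 0x1 << 3 → word 0x08
kind:1 = 1 → 0x1 << 4 → word 0x18
opcode:1 = 1 → 0x1 << 5 → word 0x38
tag:2 = 1 → 0x1 << 6 → word 0x78
word = 0x78 → little-endian bytes:
  [0]=0x78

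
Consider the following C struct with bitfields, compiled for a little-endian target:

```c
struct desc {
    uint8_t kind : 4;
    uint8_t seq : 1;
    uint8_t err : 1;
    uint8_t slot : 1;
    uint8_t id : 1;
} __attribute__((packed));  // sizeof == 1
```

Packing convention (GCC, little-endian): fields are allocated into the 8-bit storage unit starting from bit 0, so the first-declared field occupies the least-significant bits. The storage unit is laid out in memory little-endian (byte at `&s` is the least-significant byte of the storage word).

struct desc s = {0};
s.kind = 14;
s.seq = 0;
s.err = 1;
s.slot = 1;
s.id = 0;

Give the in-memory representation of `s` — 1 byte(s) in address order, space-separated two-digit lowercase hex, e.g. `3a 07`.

6e

kind (4b) val=14 bits=0xe at bit 0: 0x0e
seq (1b) val=0 bits=0x0 at bit 4: 0x0e
err (1b) val=1 bits=0x1 at bit 5: 0x2e
slot (1b) val=1 bits=0x1 at bit 6: 0x6e
id (1b) val=0 bits=0x0 at bit 7: 0x6e
word = 0x6e → little-endian bytes:
  [0]=0x6e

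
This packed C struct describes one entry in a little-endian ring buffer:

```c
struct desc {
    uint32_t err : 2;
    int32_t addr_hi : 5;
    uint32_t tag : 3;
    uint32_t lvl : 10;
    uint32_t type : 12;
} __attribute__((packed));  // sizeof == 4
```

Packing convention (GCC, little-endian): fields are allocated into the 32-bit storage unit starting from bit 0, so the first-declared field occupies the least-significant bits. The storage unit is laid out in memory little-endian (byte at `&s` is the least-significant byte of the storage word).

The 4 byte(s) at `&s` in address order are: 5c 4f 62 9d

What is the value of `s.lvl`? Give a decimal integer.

[0]=0x5c [1]=0x4f [2]=0x62 [3]=0x9d (little-endian) → word 0x9d624f5c
err:2 @ bit 0 → (0x9d624f5c>>0)&0x3 = 0x0
addr_hi:5 @ bit 2 → (0x9d624f5c>>2)&0x1f = 0x17
tag:3 @ bit 7 → (0x9d624f5c>>7)&0x7 = 0x6
lvl:10 @ bit 10 → (0x9d624f5c>>10)&0x3ff = 0x93  ←
type:12 @ bit 20 → (0x9d624f5c>>20)&0xfff = 0x9d6

147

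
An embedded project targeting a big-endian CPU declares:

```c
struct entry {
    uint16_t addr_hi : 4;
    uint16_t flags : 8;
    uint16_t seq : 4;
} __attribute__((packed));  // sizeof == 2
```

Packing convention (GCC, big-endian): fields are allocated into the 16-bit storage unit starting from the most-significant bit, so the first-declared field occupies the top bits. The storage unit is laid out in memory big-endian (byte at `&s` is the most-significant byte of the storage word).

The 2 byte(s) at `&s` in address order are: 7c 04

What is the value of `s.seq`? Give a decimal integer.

[0]=0x7c [1]=0x04 (big-endian) → word 0x7c04
addr_hi:4 @ bit 12 → (0x7c04>>12)&0xf = 0x7
flags:8 @ bit 4 → (0x7c04>>4)&0xff = 0xc0
seq:4 @ bit 0 → (0x7c04>>0)&0xf = 0x4  ←

4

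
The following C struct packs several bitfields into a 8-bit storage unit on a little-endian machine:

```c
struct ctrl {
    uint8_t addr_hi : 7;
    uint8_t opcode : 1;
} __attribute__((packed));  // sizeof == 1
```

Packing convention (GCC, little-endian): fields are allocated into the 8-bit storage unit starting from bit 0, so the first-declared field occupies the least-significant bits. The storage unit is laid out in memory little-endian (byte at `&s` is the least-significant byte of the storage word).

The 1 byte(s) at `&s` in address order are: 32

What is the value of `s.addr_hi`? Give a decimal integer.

[0]=0x32 (little-endian) → word 0x32
addr_hi [0+:7] = (word>>0) & 0x7f = 50  ←
opcode [7+:1] = (word>>7) & 0x1 = 0

50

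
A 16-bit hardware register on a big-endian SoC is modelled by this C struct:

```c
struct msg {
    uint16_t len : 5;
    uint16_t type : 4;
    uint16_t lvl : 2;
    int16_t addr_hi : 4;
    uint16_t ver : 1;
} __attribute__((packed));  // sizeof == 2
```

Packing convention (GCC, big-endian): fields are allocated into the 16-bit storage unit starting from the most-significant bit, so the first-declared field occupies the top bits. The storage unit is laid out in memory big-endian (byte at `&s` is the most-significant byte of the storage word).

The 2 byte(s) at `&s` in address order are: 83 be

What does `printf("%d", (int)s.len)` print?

[0]=0x83 [1]=0xbe (big-endian) → word 0x83be
len [11+:5] = (word>>11) & 0x1f = 16  ←
type [7+:4] = (word>>7) & 0xf = 7
lvl [5+:2] = (word>>5) & 0x3 = 1
addr_hi [1+:4] = (word>>1) & 0xf = 15
ver [0+:1] = (word>>0) & 0x1 = 0

16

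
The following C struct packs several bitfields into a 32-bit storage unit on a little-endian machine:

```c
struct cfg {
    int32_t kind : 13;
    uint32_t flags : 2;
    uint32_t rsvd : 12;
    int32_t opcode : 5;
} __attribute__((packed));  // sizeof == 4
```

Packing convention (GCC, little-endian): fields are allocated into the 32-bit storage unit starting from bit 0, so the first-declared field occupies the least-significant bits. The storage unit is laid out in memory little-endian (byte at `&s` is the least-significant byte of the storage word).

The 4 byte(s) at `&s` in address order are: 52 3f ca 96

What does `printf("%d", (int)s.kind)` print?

[0]=0x52 [1]=0x3f [2]=0xca [3]=0x96 (little-endian) → word 0x96ca3f52
kind [0+:13] = (word>>0) & 0x1fff = 8018  ←
flags [13+:2] = (word>>13) & 0x3 = 1
rsvd [15+:12] = (word>>15) & 0xfff = 3476
opcode [27+:5] = (word>>27) & 0x1f = 18
kind signed 13b, MSB=1: 8018 - 8192 = -174

-174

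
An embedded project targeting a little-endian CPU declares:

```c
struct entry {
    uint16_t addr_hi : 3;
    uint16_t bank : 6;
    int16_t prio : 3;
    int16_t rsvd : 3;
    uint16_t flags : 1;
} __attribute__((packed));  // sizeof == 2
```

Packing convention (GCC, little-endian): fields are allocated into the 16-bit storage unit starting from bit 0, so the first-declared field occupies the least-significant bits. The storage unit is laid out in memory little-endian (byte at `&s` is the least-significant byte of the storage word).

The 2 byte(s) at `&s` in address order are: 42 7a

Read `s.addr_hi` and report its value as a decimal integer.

[0]=0x42 [1]=0x7a (little-endian) → word 0x7a42
addr_hi:3 @ bit 0 → (0x7a42>>0)&0x7 = 0x2  ←
bank:6 @ bit 3 → (0x7a42>>3)&0x3f = 0x8
prio:3 @ bit 9 → (0x7a42>>9)&0x7 = 0x5
rsvd:3 @ bit 12 → (0x7a42>>12)&0x7 = 0x7
flags:1 @ bit 15 → (0x7a42>>15)&0x1 = 0x0

2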